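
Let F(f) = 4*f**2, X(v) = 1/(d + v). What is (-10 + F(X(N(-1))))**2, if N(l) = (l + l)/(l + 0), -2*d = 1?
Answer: 5476/81 ≈ 67.605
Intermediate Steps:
d = -1/2 (d = -1/2*1 = -1/2 ≈ -0.50000)
N(l) = 2 (N(l) = (2*l)/l = 2)
X(v) = 1/(-1/2 + v)
(-10 + F(X(N(-1))))**2 = (-10 + 4*(2/(-1 + 2*2))**2)**2 = (-10 + 4*(2/(-1 + 4))**2)**2 = (-10 + 4*(2/3)**2)**2 = (-10 + 4*(4/9))**2 = (-10 + 16/9)**2 = (-74/9)**2 = 5476/81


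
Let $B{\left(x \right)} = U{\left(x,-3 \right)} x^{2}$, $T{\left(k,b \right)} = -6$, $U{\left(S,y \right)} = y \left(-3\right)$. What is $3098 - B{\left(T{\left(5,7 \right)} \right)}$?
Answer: $2774$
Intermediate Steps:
$U{\left(S,y \right)} = - 3 y$
$B{\left(x \right)} = 9 x^{2}$ ($B{\left(x \right)} = \left(-3\right) \left(-3\right) x^{2} = 9 x^{2}$)
$3098 - B{\left(T{\left(5,7 \right)} \right)} = 3098 - 9 \left(-6\right)^{2} = 3098 - 9 \cdot 36 = 3098 - 324 = 2774$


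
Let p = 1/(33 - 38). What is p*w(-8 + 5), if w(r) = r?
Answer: ⅗ ≈ 0.60000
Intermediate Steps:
p = -⅕ (p = 1/(-5) = -⅕ ≈ -0.20000)
p*w(-8 + 5) = -(-8 + 5)/5 = -⅕*(-3) = ⅗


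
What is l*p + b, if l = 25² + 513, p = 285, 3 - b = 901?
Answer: 323432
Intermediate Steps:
b = -898 (b = 3 - 1*901 = 3 - 901 = -898)
l = 1138 (l = 625 + 513 = 1138)
l*p + b = 1138*285 - 898 = 324330 - 898 = 323432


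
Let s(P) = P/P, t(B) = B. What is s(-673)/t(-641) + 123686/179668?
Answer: 39551529/57583594 ≈ 0.68685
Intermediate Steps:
s(P) = 1
s(-673)/t(-641) + 123686/179668 = 1/(-641) + 123686/179668 = 1*(-1/641) + 123686*(1/179668) = -1/641 + 61843/89834 = 39551529/57583594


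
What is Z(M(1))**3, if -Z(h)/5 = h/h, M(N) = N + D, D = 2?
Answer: -125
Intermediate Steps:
M(N) = 2 + N (M(N) = N + 2 = 2 + N)
Z(h) = -5 (Z(h) = -5*h/h = -5*1 = -5)
Z(M(1))**3 = (-5)**3 = -125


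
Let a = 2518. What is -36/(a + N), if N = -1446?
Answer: -9/268 ≈ -0.033582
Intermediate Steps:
-36/(a + N) = -36/(2518 - 1446) = -36/1072 = -36*1/1072 = -9/268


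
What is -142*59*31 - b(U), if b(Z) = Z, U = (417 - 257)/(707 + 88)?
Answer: -41295194/159 ≈ -2.5972e+5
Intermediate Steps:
U = 32/159 (U = 160/795 = 160*(1/795) = 32/159 ≈ 0.20126)
-142*59*31 - b(U) = -142*59*31 - 1*32/159 = -8378*31 - 32/159 = -259718 - 32/159 = -41295194/159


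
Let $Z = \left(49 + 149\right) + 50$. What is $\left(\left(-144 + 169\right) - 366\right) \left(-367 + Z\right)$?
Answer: $40579$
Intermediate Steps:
$Z = 248$ ($Z = 198 + 50 = 248$)
$\left(\left(-144 + 169\right) - 366\right) \left(-367 + Z\right) = \left(\left(-144 + 169\right) - 366\right) \left(-367 + 248\right) = \left(25 - 366\right) \left(-119\right) = \left(-341\right) \left(-119\right) = 40579$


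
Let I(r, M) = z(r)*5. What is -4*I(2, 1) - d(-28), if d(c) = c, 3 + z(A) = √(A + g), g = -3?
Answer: 88 - 20*I ≈ 88.0 - 20.0*I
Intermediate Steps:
z(A) = -3 + √(-3 + A) (z(A) = -3 + √(A - 3) = -3 + √(-3 + A))
I(r, M) = -15 + 5*√(-3 + r) (I(r, M) = (-3 + √(-3 + r))*5 = -15 + 5*√(-3 + r))
-4*I(2, 1) - d(-28) = -4*(-15 + 5*√(-3 + 2)) - 1*(-28) = -4*(-15 + 5*√(-1)) + 28 = -4*(-15 + 5*I) + 28 = (60 - 20*I) + 28 = 88 - 20*I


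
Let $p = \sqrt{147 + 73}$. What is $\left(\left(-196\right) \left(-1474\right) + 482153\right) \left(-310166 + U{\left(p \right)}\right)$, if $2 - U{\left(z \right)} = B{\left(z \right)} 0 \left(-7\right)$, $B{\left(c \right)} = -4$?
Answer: $-239154123348$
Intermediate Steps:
$p = 2 \sqrt{55}$ ($p = \sqrt{220} = 2 \sqrt{55} \approx 14.832$)
$U{\left(z \right)} = 2$ ($U{\left(z \right)} = 2 - \left(-4\right) 0 \left(-7\right) = 2 - 0 \left(-7\right) = 2 - 0 = 2 + 0 = 2$)
$\left(\left(-196\right) \left(-1474\right) + 482153\right) \left(-310166 + U{\left(p \right)}\right) = \left(\left(-196\right) \left(-1474\right) + 482153\right) \left(-310166 + 2\right) = \left(288904 + 482153\right) \left(-310164\right) = 771057 \left(-310164\right) = -239154123348$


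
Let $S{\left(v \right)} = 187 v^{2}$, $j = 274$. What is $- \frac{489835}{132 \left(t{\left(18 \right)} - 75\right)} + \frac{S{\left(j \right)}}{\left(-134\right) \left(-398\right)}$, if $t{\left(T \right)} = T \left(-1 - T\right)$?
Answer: $\frac{199724566387}{733901652} \approx 272.14$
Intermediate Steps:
$- \frac{489835}{132 \left(t{\left(18 \right)} - 75\right)} + \frac{S{\left(j \right)}}{\left(-134\right) \left(-398\right)} = - \frac{489835}{132 \left(\left(-1\right) 18 \left(1 + 18\right) - 75\right)} + \frac{187 \cdot 274^{2}}{\left(-134\right) \left(-398\right)} = - \frac{489835}{132 \left(\left(-1\right) 18 \cdot 19 - 75\right)} + \frac{187 \cdot 75076}{53332} = - \frac{489835}{132 \left(-342 - 75\right)} + 14039212 \cdot \frac{1}{53332} = - \frac{489835}{132 \left(-417\right)} + \frac{3509803}{13333} = - \frac{489835}{-55044} + \frac{3509803}{13333} = \left(-489835\right) \left(- \frac{1}{55044}\right) + \frac{3509803}{13333} = \frac{489835}{55044} + \frac{3509803}{13333} = \frac{199724566387}{733901652}$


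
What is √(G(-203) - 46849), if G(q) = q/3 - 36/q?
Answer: I*√17400434478/609 ≈ 216.6*I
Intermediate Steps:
G(q) = -36/q + q/3 (G(q) = q*(⅓) - 36/q = q/3 - 36/q = -36/q + q/3)
√(G(-203) - 46849) = √((-36/(-203) + (⅓)*(-203)) - 46849) = √((-36*(-1/203) - 203/3) - 46849) = √((36/203 - 203/3) - 46849) = √(-41101/609 - 46849) = √(-28572142/609) = I*√17400434478/609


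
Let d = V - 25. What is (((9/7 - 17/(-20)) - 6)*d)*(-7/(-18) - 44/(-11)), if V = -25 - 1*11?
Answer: 2607079/2520 ≈ 1034.6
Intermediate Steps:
V = -36 (V = -25 - 11 = -36)
d = -61 (d = -36 - 25 = -61)
(((9/7 - 17/(-20)) - 6)*d)*(-7/(-18) - 44/(-11)) = (((9/7 - 17/(-20)) - 6)*(-61))*(-7/(-18) - 44/(-11)) = (((9*(⅐) - 17*(-1/20)) - 6)*(-61))*(-7*(-1/18) - 44*(-1/11)) = (((9/7 + 17/20) - 6)*(-61))*(7/18 + 4) = ((299/140 - 6)*(-61))*(79/18) = -541/140*(-61)*(79/18) = (33001/140)*(79/18) = 2607079/2520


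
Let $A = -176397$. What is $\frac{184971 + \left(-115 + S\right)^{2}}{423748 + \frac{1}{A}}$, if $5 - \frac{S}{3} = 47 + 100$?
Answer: $\frac{84256379844}{74747875955} \approx 1.1272$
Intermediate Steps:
$S = -426$ ($S = 15 - 3 \left(47 + 100\right) = 15 - 441 = -426$)
$\frac{184971 + \left(-115 + S\right)^{2}}{423748 + \frac{1}{A}} = \frac{184971 + \left(-115 - 426\right)^{2}}{423748 + \frac{1}{-176397}} = \frac{184971 + \left(-541\right)^{2}}{423748 - \frac{1}{176397}} = \frac{184971 + 292681}{\frac{74747875955}{176397}} = 477652 \cdot \frac{176397}{74747875955} = \frac{84256379844}{74747875955}$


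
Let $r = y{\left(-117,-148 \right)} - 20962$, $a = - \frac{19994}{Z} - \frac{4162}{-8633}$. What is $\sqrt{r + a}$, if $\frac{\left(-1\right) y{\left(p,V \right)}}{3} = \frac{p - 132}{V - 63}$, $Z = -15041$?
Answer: $\frac{i \sqrt{11755568364414877951}}{23680319} \approx 144.79 i$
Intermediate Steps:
$y{\left(p,V \right)} = - \frac{3 \left(-132 + p\right)}{-63 + V}$ ($y{\left(p,V \right)} = - 3 \frac{p - 132}{V - 63} = - 3 \frac{-132 + p}{-63 + V} = - \frac{3 \left(-132 + p\right)}{-63 + V}$)
$a = \frac{203292}{112229}$ ($a = - \frac{19994}{-15041} - \frac{4162}{-8633} = \left(-19994\right) \left(- \frac{1}{15041}\right) - - \frac{4162}{8633} = \frac{1538}{1157} + \frac{4162}{8633} = \frac{203292}{112229} \approx 1.8114$)
$r = - \frac{4423729}{211}$ ($r = \frac{3 \left(132 - -117\right)}{-63 - 148} - 20962 = \frac{3 \left(132 + 117\right)}{-211} - 20962 = 3 \left(- \frac{1}{211}\right) 249 - 20962 = - \frac{747}{211} - 20962 = - \frac{4423729}{211} \approx -20966.0$)
$\sqrt{r + a} = \sqrt{- \frac{4423729}{211} + \frac{203292}{112229}} = \sqrt{- \frac{496427787329}{23680319}} = \frac{i \sqrt{11755568364414877951}}{23680319}$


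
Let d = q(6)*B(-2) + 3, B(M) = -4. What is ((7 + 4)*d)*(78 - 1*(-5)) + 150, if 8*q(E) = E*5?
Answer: -10806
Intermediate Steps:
q(E) = 5*E/8 (q(E) = (E*5)/8 = (5*E)/8 = 5*E/8)
d = -12 (d = ((5/8)*6)*(-4) + 3 = (15/4)*(-4) + 3 = -15 + 3 = -12)
((7 + 4)*d)*(78 - 1*(-5)) + 150 = ((7 + 4)*(-12))*(78 - 1*(-5)) + 150 = (11*(-12))*(78 + 5) + 150 = -132*83 + 150 = -10956 + 150 = -10806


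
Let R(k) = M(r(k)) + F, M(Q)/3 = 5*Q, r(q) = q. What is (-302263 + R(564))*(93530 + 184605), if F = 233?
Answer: -81652091950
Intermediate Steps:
M(Q) = 15*Q (M(Q) = 3*(5*Q) = 15*Q)
R(k) = 233 + 15*k (R(k) = 15*k + 233 = 233 + 15*k)
(-302263 + R(564))*(93530 + 184605) = (-302263 + (233 + 15*564))*(93530 + 184605) = (-302263 + (233 + 8460))*278135 = (-302263 + 8693)*278135 = -293570*278135 = -81652091950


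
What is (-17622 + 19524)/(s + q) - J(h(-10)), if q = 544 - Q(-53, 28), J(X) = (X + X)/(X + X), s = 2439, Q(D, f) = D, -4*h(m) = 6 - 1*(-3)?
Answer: -189/506 ≈ -0.37352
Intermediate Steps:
h(m) = -9/4 (h(m) = -(6 - 1*(-3))/4 = -(6 + 3)/4 = -1/4*9 = -9/4)
J(X) = 1 (J(X) = (2*X)/((2*X)) = (2*X)*(1/(2*X)) = 1)
q = 597 (q = 544 - 1*(-53) = 544 + 53 = 597)
(-17622 + 19524)/(s + q) - J(h(-10)) = (-17622 + 19524)/(2439 + 597) - 1*1 = 1902/3036 - 1 = 1902*(1/3036) - 1 = 317/506 - 1 = -189/506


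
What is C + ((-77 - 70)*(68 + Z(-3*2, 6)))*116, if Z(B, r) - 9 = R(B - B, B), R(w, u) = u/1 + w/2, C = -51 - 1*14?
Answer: -1210757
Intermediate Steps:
C = -65 (C = -51 - 14 = -65)
R(w, u) = u + w/2 (R(w, u) = u*1 + w*(1/2) = u + w/2)
Z(B, r) = 9 + B (Z(B, r) = 9 + (B + (B - B)/2) = 9 + (B + (1/2)*0) = 9 + (B + 0) = 9 + B)
C + ((-77 - 70)*(68 + Z(-3*2, 6)))*116 = -65 + ((-77 - 70)*(68 + (9 - 3*2)))*116 = -65 - 147*(68 + (9 - 6))*116 = -65 - 147*(68 + 3)*116 = -65 - 147*71*116 = -65 - 10437*116 = -65 - 1210692 = -1210757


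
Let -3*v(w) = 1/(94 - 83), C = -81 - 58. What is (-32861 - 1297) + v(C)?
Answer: -1127215/33 ≈ -34158.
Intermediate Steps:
C = -139
v(w) = -1/33 (v(w) = -1/(3*(94 - 83)) = -⅓/11 = -⅓*1/11 = -1/33)
(-32861 - 1297) + v(C) = (-32861 - 1297) - 1/33 = -34158 - 1/33 = -1127215/33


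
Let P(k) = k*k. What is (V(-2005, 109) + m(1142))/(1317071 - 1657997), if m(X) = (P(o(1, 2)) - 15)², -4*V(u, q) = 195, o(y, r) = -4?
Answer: 191/1363704 ≈ 0.00014006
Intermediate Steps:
V(u, q) = -195/4 (V(u, q) = -¼*195 = -195/4)
P(k) = k²
m(X) = 1 (m(X) = ((-4)² - 15)² = (16 - 15)² = 1² = 1)
(V(-2005, 109) + m(1142))/(1317071 - 1657997) = (-195/4 + 1)/(1317071 - 1657997) = -191/4/(-340926) = -191/4*(-1/340926) = 191/1363704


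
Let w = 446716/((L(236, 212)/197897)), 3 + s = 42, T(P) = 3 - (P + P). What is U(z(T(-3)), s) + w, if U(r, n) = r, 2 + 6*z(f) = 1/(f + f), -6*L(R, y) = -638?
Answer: 987683345327/1188 ≈ 8.3138e+8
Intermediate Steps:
L(R, y) = 319/3 (L(R, y) = -⅙*(-638) = 319/3)
T(P) = 3 - 2*P
z(f) = -⅓ + 1/(12*f) (z(f) = -⅓ + 1/(6*(f + f)) = -⅓ + 1/(6*((2*f))) = -⅓ + (1/(2*f))/6 = -⅓ + 1/(12*f))
s = 39 (s = -3 + 42 = 39)
w = 9145216164/11 (w = 446716/(((319/3)/197897)) = 446716/(((319/3)*(1/197897))) = 446716/(319/593691) = 446716*(593691/319) = 9145216164/11 ≈ 8.3138e+8)
U(z(T(-3)), s) + w = (1 - 4*(3 - 2*(-3)))/(12*(3 - 2*(-3))) + 9145216164/11 = (1 - 4*(3 + 6))/(12*(3 + 6)) + 9145216164/11 = (1/12)*(1 - 4*9)/9 + 9145216164/11 = (1/12)*(⅑)*(1 - 36) + 9145216164/11 = (1/12)*(⅑)*(-35) + 9145216164/11 = -35/108 + 9145216164/11 = 987683345327/1188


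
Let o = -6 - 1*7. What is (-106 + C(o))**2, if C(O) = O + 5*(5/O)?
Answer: 2471184/169 ≈ 14622.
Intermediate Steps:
o = -13 (o = -6 - 7 = -13)
C(O) = O + 25/O
(-106 + C(o))**2 = (-106 + (-13 + 25/(-13)))**2 = (-106 + (-13 + 25*(-1/13)))**2 = (-106 + (-13 - 25/13))**2 = (-106 - 194/13)**2 = (-1572/13)**2 = 2471184/169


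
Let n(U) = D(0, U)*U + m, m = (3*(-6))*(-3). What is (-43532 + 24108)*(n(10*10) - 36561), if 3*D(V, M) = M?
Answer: 1933095904/3 ≈ 6.4437e+8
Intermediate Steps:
D(V, M) = M/3
m = 54 (m = -18*(-3) = 54)
n(U) = 54 + U²/3 (n(U) = (U/3)*U + 54 = U²/3 + 54 = 54 + U²/3)
(-43532 + 24108)*(n(10*10) - 36561) = (-43532 + 24108)*((54 + (10*10)²/3) - 36561) = -19424*((54 + (⅓)*100²) - 36561) = -19424*((54 + (⅓)*10000) - 36561) = -19424*((54 + 10000/3) - 36561) = -19424*(10162/3 - 36561) = -19424*(-99521/3) = 1933095904/3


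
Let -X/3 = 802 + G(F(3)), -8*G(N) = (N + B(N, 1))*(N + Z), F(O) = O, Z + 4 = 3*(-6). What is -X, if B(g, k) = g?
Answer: 9795/4 ≈ 2448.8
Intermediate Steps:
Z = -22 (Z = -4 + 3*(-6) = -4 - 18 = -22)
G(N) = -N*(-22 + N)/4 (G(N) = -(N + N)*(N - 22)/8 = -2*N*(-22 + N)/8 = -N*(-22 + N)/4)
X = -9795/4 (X = -3*(802 + (¼)*3*(22 - 1*3)) = -3*(802 + (¼)*3*(22 - 3)) = -3*(802 + (¼)*3*19) = -3*(802 + 57/4) = -3*3265/4 = -9795/4 ≈ -2448.8)
-X = -1*(-9795/4) = 9795/4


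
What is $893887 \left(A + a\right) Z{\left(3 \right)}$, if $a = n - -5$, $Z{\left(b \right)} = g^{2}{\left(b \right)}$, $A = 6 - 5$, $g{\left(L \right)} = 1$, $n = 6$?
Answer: $10726644$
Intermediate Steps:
$A = 1$ ($A = 6 - 5 = 1$)
$Z{\left(b \right)} = 1$ ($Z{\left(b \right)} = 1^{2} = 1$)
$a = 11$ ($a = 6 - -5 = 6 + 5 = 11$)
$893887 \left(A + a\right) Z{\left(3 \right)} = 893887 \left(1 + 11\right) 1 = 893887 \cdot 12 \cdot 1 = 893887 \cdot 12 = 10726644$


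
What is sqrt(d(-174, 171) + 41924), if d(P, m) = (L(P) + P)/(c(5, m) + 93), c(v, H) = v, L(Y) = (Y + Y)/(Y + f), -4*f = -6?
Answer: sqrt(27166662865)/805 ≈ 204.75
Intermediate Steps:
f = 3/2 (f = -1/4*(-6) = 3/2 ≈ 1.5000)
L(Y) = 2*Y/(3/2 + Y) (L(Y) = (Y + Y)/(Y + 3/2) = (2*Y)/(3/2 + Y) = 2*Y/(3/2 + Y))
d(P, m) = P/98 + 2*P/(49*(3 + 2*P)) (d(P, m) = (4*P/(3 + 2*P) + P)/(5 + 93) = (P + 4*P/(3 + 2*P))/98 = (P + 4*P/(3 + 2*P))*(1/98) = P/98 + 2*P/(49*(3 + 2*P)))
sqrt(d(-174, 171) + 41924) = sqrt((1/98)*(-174)*(7 + 2*(-174))/(3 + 2*(-174)) + 41924) = sqrt((1/98)*(-174)*(7 - 348)/(3 - 348) + 41924) = sqrt((1/98)*(-174)*(-341)/(-345) + 41924) = sqrt((1/98)*(-174)*(-1/345)*(-341) + 41924) = sqrt(-9889/5635 + 41924) = sqrt(236231851/5635) = sqrt(27166662865)/805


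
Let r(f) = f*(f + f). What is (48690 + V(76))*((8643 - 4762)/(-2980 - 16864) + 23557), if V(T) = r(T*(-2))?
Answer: 22180567759923/9922 ≈ 2.2355e+9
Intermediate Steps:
r(f) = 2*f**2 (r(f) = f*(2*f) = 2*f**2)
V(T) = 8*T**2 (V(T) = 2*(T*(-2))**2 = 2*(-2*T)**2 = 2*(4*T**2) = 8*T**2)
(48690 + V(76))*((8643 - 4762)/(-2980 - 16864) + 23557) = (48690 + 8*76**2)*((8643 - 4762)/(-2980 - 16864) + 23557) = (48690 + 8*5776)*(3881/(-19844) + 23557) = (48690 + 46208)*(3881*(-1/19844) + 23557) = 94898*(-3881/19844 + 23557) = 94898*(467461227/19844) = 22180567759923/9922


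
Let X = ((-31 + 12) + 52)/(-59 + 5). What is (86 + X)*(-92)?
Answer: -70702/9 ≈ -7855.8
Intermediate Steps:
X = -11/18 (X = (-19 + 52)/(-54) = 33*(-1/54) = -11/18 ≈ -0.61111)
(86 + X)*(-92) = (86 - 11/18)*(-92) = (1537/18)*(-92) = -70702/9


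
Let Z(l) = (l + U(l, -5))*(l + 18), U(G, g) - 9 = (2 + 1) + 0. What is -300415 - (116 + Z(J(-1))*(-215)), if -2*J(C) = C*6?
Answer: -232806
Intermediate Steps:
J(C) = -3*C (J(C) = -C*6/2 = -3*C)
U(G, g) = 12 (U(G, g) = 9 + ((2 + 1) + 0) = 9 + (3 + 0) = 9 + 3 = 12)
Z(l) = (12 + l)*(18 + l) (Z(l) = (l + 12)*(l + 18) = (12 + l)*(18 + l))
-300415 - (116 + Z(J(-1))*(-215)) = -300415 - (116 + (216 + (-3*(-1))² + 30*(-3*(-1)))*(-215)) = -300415 - (116 + (216 + 3² + 30*3)*(-215)) = -300415 - (116 + (216 + 9 + 90)*(-215)) = -300415 - (116 + 315*(-215)) = -300415 - (116 - 67725) = -300415 - 1*(-67609) = -300415 + 67609 = -232806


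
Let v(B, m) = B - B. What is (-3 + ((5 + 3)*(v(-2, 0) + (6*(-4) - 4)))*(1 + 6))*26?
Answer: -40846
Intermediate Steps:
v(B, m) = 0
(-3 + ((5 + 3)*(v(-2, 0) + (6*(-4) - 4)))*(1 + 6))*26 = (-3 + ((5 + 3)*(0 + (6*(-4) - 4)))*(1 + 6))*26 = (-3 + (8*(0 + (-24 - 4)))*7)*26 = (-3 + (8*(0 - 28))*7)*26 = (-3 + (8*(-28))*7)*26 = (-3 - 224*7)*26 = (-3 - 1568)*26 = -1571*26 = -40846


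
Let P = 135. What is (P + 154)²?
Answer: 83521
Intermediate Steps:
(P + 154)² = (135 + 154)² = 289² = 83521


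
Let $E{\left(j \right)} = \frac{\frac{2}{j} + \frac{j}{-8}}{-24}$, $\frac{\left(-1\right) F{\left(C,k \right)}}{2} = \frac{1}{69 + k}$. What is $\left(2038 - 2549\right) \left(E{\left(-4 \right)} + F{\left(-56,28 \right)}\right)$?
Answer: $\frac{1022}{97} \approx 10.536$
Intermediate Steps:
$F{\left(C,k \right)} = - \frac{2}{69 + k}$
$E{\left(j \right)} = - \frac{1}{12 j} + \frac{j}{192}$ ($E{\left(j \right)} = \left(\frac{2}{j} + j \left(- \frac{1}{8}\right)\right) \left(- \frac{1}{24}\right) = \left(\frac{2}{j} - \frac{j}{8}\right) \left(- \frac{1}{24}\right) = - \frac{1}{12 j} + \frac{j}{192}$)
$\left(2038 - 2549\right) \left(E{\left(-4 \right)} + F{\left(-56,28 \right)}\right) = \left(2038 - 2549\right) \left(\frac{-16 + \left(-4\right)^{2}}{192 \left(-4\right)} - \frac{2}{69 + 28}\right) = - 511 \left(\frac{1}{192} \left(- \frac{1}{4}\right) \left(-16 + 16\right) - \frac{2}{97}\right) = - 511 \left(\frac{1}{192} \left(- \frac{1}{4}\right) 0 - \frac{2}{97}\right) = - 511 \left(0 - \frac{2}{97}\right) = \left(-511\right) \left(- \frac{2}{97}\right) = \frac{1022}{97}$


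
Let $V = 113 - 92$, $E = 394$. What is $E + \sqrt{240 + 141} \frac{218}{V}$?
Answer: $394 + \frac{218 \sqrt{381}}{21} \approx 596.63$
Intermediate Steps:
$V = 21$
$E + \sqrt{240 + 141} \frac{218}{V} = 394 + \sqrt{240 + 141} \cdot \frac{218}{21} = 394 + \sqrt{381} \cdot 218 \cdot \frac{1}{21} = 394 + \sqrt{381} \cdot \frac{218}{21} = 394 + \frac{218 \sqrt{381}}{21}$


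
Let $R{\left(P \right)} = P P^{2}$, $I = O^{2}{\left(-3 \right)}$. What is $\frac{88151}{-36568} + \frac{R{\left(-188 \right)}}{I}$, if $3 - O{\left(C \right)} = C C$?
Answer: $- \frac{8678054969}{47016} \approx -1.8458 \cdot 10^{5}$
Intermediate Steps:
$O{\left(C \right)} = 3 - C^{2}$ ($O{\left(C \right)} = 3 - C C = 3 - C^{2}$)
$I = 36$ ($I = \left(3 - \left(-3\right)^{2}\right)^{2} = \left(3 - 9\right)^{2} = \left(-6\right)^{2} = 36$)
$R{\left(P \right)} = P^{3}$
$\frac{88151}{-36568} + \frac{R{\left(-188 \right)}}{I} = \frac{88151}{-36568} + \frac{\left(-188\right)^{3}}{36} = 88151 \left(- \frac{1}{36568}\right) - \frac{1661168}{9} = - \frac{12593}{5224} - \frac{1661168}{9} = - \frac{8678054969}{47016}$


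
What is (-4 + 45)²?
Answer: 1681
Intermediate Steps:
(-4 + 45)² = 41² = 1681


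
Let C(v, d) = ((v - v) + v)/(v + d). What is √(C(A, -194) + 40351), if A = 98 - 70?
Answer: √277976877/83 ≈ 200.88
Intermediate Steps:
A = 28
C(v, d) = v/(d + v) (C(v, d) = (0 + v)/(d + v) = v/(d + v))
√(C(A, -194) + 40351) = √(28/(-194 + 28) + 40351) = √(28/(-166) + 40351) = √(28*(-1/166) + 40351) = √(-14/83 + 40351) = √(3349119/83) = √277976877/83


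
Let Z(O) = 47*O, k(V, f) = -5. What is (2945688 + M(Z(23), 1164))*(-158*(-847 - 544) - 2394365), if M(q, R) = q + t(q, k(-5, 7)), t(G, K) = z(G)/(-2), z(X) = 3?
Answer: -12816004595045/2 ≈ -6.4080e+12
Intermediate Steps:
t(G, K) = -3/2 (t(G, K) = 3/(-2) = 3*(-½) = -3/2)
M(q, R) = -3/2 + q (M(q, R) = q - 3/2 = -3/2 + q)
(2945688 + M(Z(23), 1164))*(-158*(-847 - 544) - 2394365) = (2945688 + (-3/2 + 47*23))*(-158*(-847 - 544) - 2394365) = (2945688 + (-3/2 + 1081))*(-158*(-1391) - 2394365) = (2945688 + 2159/2)*(219778 - 2394365) = (5893535/2)*(-2174587) = -12816004595045/2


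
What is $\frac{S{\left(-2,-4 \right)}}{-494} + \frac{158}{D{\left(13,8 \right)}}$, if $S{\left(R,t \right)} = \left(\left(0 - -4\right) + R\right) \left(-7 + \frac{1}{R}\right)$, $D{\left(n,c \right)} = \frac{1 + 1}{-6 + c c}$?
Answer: $\frac{2263523}{494} \approx 4582.0$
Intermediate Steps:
$D{\left(n,c \right)} = \frac{2}{-6 + c^{2}}$
$S{\left(R,t \right)} = \left(-7 + \frac{1}{R}\right) \left(4 + R\right)$ ($S{\left(R,t \right)} = \left(\left(0 + 4\right) + R\right) \left(-7 + \frac{1}{R}\right) = \left(4 + R\right) \left(-7 + \frac{1}{R}\right) = \left(-7 + \frac{1}{R}\right) \left(4 + R\right)$)
$\frac{S{\left(-2,-4 \right)}}{-494} + \frac{158}{D{\left(13,8 \right)}} = \frac{-27 - -14 + \frac{4}{-2}}{-494} + \frac{158}{2 \frac{1}{-6 + 8^{2}}} = \left(-27 + 14 + 4 \left(- \frac{1}{2}\right)\right) \left(- \frac{1}{494}\right) + \frac{158}{2 \frac{1}{-6 + 64}} = \left(-27 + 14 - 2\right) \left(- \frac{1}{494}\right) + \frac{158}{2 \cdot \frac{1}{58}} = \left(-15\right) \left(- \frac{1}{494}\right) + \frac{158}{2 \cdot \frac{1}{58}} = \frac{15}{494} + 158 \frac{1}{\frac{1}{29}} = \frac{15}{494} + 158 \cdot 29 = \frac{15}{494} + 4582 = \frac{2263523}{494}$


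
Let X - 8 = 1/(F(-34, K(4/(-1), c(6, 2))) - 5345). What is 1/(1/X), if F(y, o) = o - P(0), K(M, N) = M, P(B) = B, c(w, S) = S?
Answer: 42791/5349 ≈ 7.9998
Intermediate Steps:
F(y, o) = o (F(y, o) = o - 1*0 = o + 0 = o)
X = 42791/5349 (X = 8 + 1/(4/(-1) - 5345) = 8 + 1/(4*(-1) - 5345) = 8 + 1/(-4 - 5345) = 8 + 1/(-5349) = 8 - 1/5349 = 42791/5349 ≈ 7.9998)
1/(1/X) = 1/(1/(42791/5349)) = 1/(5349/42791) = 42791/5349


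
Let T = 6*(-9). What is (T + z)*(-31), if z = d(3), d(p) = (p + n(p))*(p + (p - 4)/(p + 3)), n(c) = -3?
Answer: 1674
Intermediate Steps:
T = -54
d(p) = (-3 + p)*(p + (-4 + p)/(3 + p)) (d(p) = (p - 3)*(p + (p - 4)/(p + 3)) = (-3 + p)*(p + (-4 + p)/(3 + p)))
z = 0 (z = (12 + 3² + 3³ - 16*3)/(3 + 3) = (12 + 9 + 27 - 48)/6 = (⅙)*0 = 0)
(T + z)*(-31) = (-54 + 0)*(-31) = -54*(-31) = 1674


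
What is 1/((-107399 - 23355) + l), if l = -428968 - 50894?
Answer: -1/610616 ≈ -1.6377e-6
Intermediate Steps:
l = -479862
1/((-107399 - 23355) + l) = 1/((-107399 - 23355) - 479862) = 1/(-130754 - 479862) = 1/(-610616) = -1/610616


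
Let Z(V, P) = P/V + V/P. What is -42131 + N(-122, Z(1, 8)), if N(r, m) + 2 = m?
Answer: -336999/8 ≈ -42125.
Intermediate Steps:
N(r, m) = -2 + m
-42131 + N(-122, Z(1, 8)) = -42131 + (-2 + (8/1 + 1/8)) = -42131 + (-2 + (8*1 + 1*(1/8))) = -42131 + (-2 + (8 + 1/8)) = -42131 + (-2 + 65/8) = -42131 + 49/8 = -336999/8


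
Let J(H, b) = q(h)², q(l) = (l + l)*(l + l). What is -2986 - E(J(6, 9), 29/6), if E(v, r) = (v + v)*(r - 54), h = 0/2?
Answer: -2986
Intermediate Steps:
h = 0 (h = 0*(½) = 0)
q(l) = 4*l² (q(l) = (2*l)*(2*l) = 4*l²)
J(H, b) = 0 (J(H, b) = (4*0²)² = (4*0)² = 0² = 0)
E(v, r) = 2*v*(-54 + r) (E(v, r) = (2*v)*(-54 + r) = 2*v*(-54 + r))
-2986 - E(J(6, 9), 29/6) = -2986 - 2*0*(-54 + 29/6) = -2986 - 2*0*(-295)/6 = -2986 - 1*0 = -2986 + 0 = -2986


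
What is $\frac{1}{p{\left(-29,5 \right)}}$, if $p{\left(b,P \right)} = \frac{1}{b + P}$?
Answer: $-24$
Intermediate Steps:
$p{\left(b,P \right)} = \frac{1}{P + b}$
$\frac{1}{p{\left(-29,5 \right)}} = \frac{1}{\frac{1}{5 - 29}} = \frac{1}{\frac{1}{-24}} = \frac{1}{- \frac{1}{24}} = -24$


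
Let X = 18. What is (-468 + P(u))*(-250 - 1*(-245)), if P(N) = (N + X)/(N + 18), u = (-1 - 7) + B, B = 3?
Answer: 2335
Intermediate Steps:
u = -5 (u = (-1 - 7) + 3 = -8 + 3 = -5)
P(N) = 1 (P(N) = (N + 18)/(N + 18) = (18 + N)/(18 + N) = 1)
(-468 + P(u))*(-250 - 1*(-245)) = (-468 + 1)*(-250 - 1*(-245)) = -467*(-250 + 245) = -467*(-5) = 2335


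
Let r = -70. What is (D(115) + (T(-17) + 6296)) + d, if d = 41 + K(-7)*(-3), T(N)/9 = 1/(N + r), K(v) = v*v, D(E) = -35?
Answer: 178492/29 ≈ 6154.9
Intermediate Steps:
K(v) = v**2
T(N) = 9/(-70 + N) (T(N) = 9/(N - 70) = 9/(-70 + N))
d = -106 (d = 41 + (-7)**2*(-3) = 41 + 49*(-3) = 41 - 147 = -106)
(D(115) + (T(-17) + 6296)) + d = (-35 + (9/(-70 - 17) + 6296)) - 106 = (-35 + (9/(-87) + 6296)) - 106 = (-35 + (9*(-1/87) + 6296)) - 106 = (-35 + (-3/29 + 6296)) - 106 = (-35 + 182581/29) - 106 = 181566/29 - 106 = 178492/29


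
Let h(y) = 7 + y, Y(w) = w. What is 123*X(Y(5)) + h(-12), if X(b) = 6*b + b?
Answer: 4300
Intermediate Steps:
X(b) = 7*b
123*X(Y(5)) + h(-12) = 123*(7*5) + (7 - 12) = 123*35 - 5 = 4305 - 5 = 4300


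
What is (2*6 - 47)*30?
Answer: -1050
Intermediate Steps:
(2*6 - 47)*30 = (12 - 47)*30 = -35*30 = -1050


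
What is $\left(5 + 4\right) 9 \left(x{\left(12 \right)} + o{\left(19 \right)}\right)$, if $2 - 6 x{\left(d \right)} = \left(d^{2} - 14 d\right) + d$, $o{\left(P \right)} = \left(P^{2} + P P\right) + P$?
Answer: $60210$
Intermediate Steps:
$o{\left(P \right)} = P + 2 P^{2}$ ($o{\left(P \right)} = \left(P^{2} + P^{2}\right) + P = 2 P^{2} + P = P + 2 P^{2}$)
$x{\left(d \right)} = \frac{1}{3} - \frac{d^{2}}{6} + \frac{13 d}{6}$ ($x{\left(d \right)} = \frac{1}{3} - \frac{\left(d^{2} - 14 d\right) + d}{6} = \frac{1}{3} - \frac{d^{2} - 13 d}{6} = \frac{1}{3} - \left(- \frac{13 d}{6} + \frac{d^{2}}{6}\right) = \frac{1}{3} - \frac{d^{2}}{6} + \frac{13 d}{6}$)
$\left(5 + 4\right) 9 \left(x{\left(12 \right)} + o{\left(19 \right)}\right) = \left(5 + 4\right) 9 \left(\left(\frac{1}{3} - \frac{12^{2}}{6} + \frac{13}{6} \cdot 12\right) + 19 \left(1 + 2 \cdot 19\right)\right) = 9 \cdot 9 \left(\left(\frac{1}{3} - 24 + 26\right) + 19 \left(1 + 38\right)\right) = 81 \left(\left(\frac{1}{3} - 24 + 26\right) + 19 \cdot 39\right) = 81 \left(\frac{7}{3} + 741\right) = 81 \cdot \frac{2230}{3} = 60210$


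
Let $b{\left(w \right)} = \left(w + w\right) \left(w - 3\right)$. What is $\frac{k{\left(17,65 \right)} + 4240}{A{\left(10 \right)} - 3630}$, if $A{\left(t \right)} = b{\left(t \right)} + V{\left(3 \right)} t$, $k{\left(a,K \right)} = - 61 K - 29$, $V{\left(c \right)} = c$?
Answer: $- \frac{123}{1730} \approx -0.071098$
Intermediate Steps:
$b{\left(w \right)} = 2 w \left(-3 + w\right)$
$k{\left(a,K \right)} = -29 - 61 K$
$A{\left(t \right)} = 3 t + 2 t \left(-3 + t\right)$ ($A{\left(t \right)} = 2 t \left(-3 + t\right) + 3 t = 3 t + 2 t \left(-3 + t\right)$)
$\frac{k{\left(17,65 \right)} + 4240}{A{\left(10 \right)} - 3630} = \frac{\left(-29 - 3965\right) + 4240}{10 \left(-3 + 2 \cdot 10\right) - 3630} = \frac{\left(-29 - 3965\right) + 4240}{10 \left(-3 + 20\right) - 3630} = \frac{-3994 + 4240}{10 \cdot 17 - 3630} = \frac{246}{170 - 3630} = \frac{246}{-3460} = 246 \left(- \frac{1}{3460}\right) = - \frac{123}{1730}$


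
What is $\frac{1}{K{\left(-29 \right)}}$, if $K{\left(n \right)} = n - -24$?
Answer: $- \frac{1}{5} \approx -0.2$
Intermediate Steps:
$K{\left(n \right)} = 24 + n$ ($K{\left(n \right)} = n + 24 = 24 + n$)
$\frac{1}{K{\left(-29 \right)}} = \frac{1}{24 - 29} = \frac{1}{-5} = - \frac{1}{5}$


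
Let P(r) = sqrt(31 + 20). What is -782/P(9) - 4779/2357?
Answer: -4779/2357 - 46*sqrt(51)/3 ≈ -111.53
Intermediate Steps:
P(r) = sqrt(51)
-782/P(9) - 4779/2357 = -782*sqrt(51)/51 - 4779/2357 = -46*sqrt(51)/3 - 4779*1/2357 = -46*sqrt(51)/3 - 4779/2357 = -4779/2357 - 46*sqrt(51)/3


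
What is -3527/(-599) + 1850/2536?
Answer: 5026311/759532 ≈ 6.6176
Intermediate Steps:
-3527/(-599) + 1850/2536 = -3527*(-1/599) + 1850*(1/2536) = 3527/599 + 925/1268 = 5026311/759532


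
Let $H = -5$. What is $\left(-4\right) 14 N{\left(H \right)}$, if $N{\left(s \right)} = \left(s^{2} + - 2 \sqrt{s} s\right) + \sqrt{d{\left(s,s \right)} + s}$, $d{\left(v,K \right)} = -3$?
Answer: $-1400 - 560 i \sqrt{5} - 112 i \sqrt{2} \approx -1400.0 - 1410.6 i$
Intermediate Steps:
$N{\left(s \right)} = s^{2} + \sqrt{-3 + s} - 2 s^{\frac{3}{2}}$ ($N{\left(s \right)} = \left(s^{2} + - 2 \sqrt{s} s\right) + \sqrt{-3 + s} = \left(s^{2} - 2 s^{\frac{3}{2}}\right) + \sqrt{-3 + s} = s^{2} + \sqrt{-3 + s} - 2 s^{\frac{3}{2}}$)
$\left(-4\right) 14 N{\left(H \right)} = \left(-4\right) 14 \left(\left(-5\right)^{2} + \sqrt{-3 - 5} - 2 \left(-5\right)^{\frac{3}{2}}\right) = - 56 \left(25 + \sqrt{-8} - 2 \left(- 5 i \sqrt{5}\right)\right) = - 56 \left(25 + 2 i \sqrt{2} + 10 i \sqrt{5}\right) = -1400 - 560 i \sqrt{5} - 112 i \sqrt{2}$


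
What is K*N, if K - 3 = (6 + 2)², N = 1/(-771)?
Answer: -67/771 ≈ -0.086900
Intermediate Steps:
N = -1/771 ≈ -0.0012970
K = 67 (K = 3 + (6 + 2)² = 3 + 8² = 3 + 64 = 67)
K*N = 67*(-1/771) = -67/771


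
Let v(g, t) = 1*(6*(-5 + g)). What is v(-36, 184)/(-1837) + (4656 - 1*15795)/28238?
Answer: -13515795/51873206 ≈ -0.26055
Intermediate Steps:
v(g, t) = -30 + 6*g (v(g, t) = 1*(-30 + 6*g) = -30 + 6*g)
v(-36, 184)/(-1837) + (4656 - 1*15795)/28238 = (-30 + 6*(-36))/(-1837) + (4656 - 1*15795)/28238 = (-30 - 216)*(-1/1837) + (4656 - 15795)*(1/28238) = -246*(-1/1837) - 11139*1/28238 = 246/1837 - 11139/28238 = -13515795/51873206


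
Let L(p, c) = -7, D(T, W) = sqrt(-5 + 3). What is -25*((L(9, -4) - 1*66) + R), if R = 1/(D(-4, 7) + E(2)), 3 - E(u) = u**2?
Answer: 25*(73*sqrt(2) + 74*I)/(I + sqrt(2)) ≈ 1833.3 + 11.785*I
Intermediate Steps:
D(T, W) = I*sqrt(2) (D(T, W) = sqrt(-2) = I*sqrt(2))
E(u) = 3 - u**2
R = 1/(-1 + I*sqrt(2)) (R = 1/(I*sqrt(2) + (3 - 1*2**2)) = 1/(I*sqrt(2) + (3 - 1*4)) = 1/(I*sqrt(2) + (3 - 4)) = 1/(I*sqrt(2) - 1) = 1/(-1 + I*sqrt(2)) ≈ -0.33333 - 0.4714*I)
-25*((L(9, -4) - 1*66) + R) = -25*((-7 - 1*66) + (-1/3 - I*sqrt(2)/3)) = -25*((-7 - 66) + (-1/3 - I*sqrt(2)/3)) = -25*(-73 + (-1/3 - I*sqrt(2)/3)) = -25*(-220/3 - I*sqrt(2)/3) = 5500/3 + 25*I*sqrt(2)/3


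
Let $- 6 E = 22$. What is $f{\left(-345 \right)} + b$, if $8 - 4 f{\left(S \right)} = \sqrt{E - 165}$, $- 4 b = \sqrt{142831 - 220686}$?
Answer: $2 - \frac{i \sqrt{77855}}{4} - \frac{i \sqrt{1518}}{12} \approx 2.0 - 73.003 i$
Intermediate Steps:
$E = - \frac{11}{3}$ ($E = \left(- \frac{1}{6}\right) 22 = - \frac{11}{3} \approx -3.6667$)
$b = - \frac{i \sqrt{77855}}{4}$ ($b = - \frac{\sqrt{142831 - 220686}}{4} = - \frac{\sqrt{-77855}}{4} = - \frac{i \sqrt{77855}}{4} \approx - 69.756 i$)
$f{\left(S \right)} = 2 - \frac{i \sqrt{1518}}{12}$ ($f{\left(S \right)} = 2 - \frac{\sqrt{- \frac{11}{3} - 165}}{4} = 2 - \frac{\sqrt{- \frac{506}{3}}}{4} = 2 - \frac{\frac{1}{3} i \sqrt{1518}}{4} = 2 - \frac{i \sqrt{1518}}{12}$)
$f{\left(-345 \right)} + b = \left(2 - \frac{i \sqrt{1518}}{12}\right) - \frac{i \sqrt{77855}}{4} = 2 - \frac{i \sqrt{77855}}{4} - \frac{i \sqrt{1518}}{12}$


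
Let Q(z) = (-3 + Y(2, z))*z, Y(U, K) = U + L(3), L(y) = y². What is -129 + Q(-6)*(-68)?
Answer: 3135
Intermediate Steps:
Y(U, K) = 9 + U (Y(U, K) = U + 3² = U + 9 = 9 + U)
Q(z) = 8*z (Q(z) = (-3 + (9 + 2))*z = (-3 + 11)*z = 8*z)
-129 + Q(-6)*(-68) = -129 + (8*(-6))*(-68) = -129 - 48*(-68) = -129 + 3264 = 3135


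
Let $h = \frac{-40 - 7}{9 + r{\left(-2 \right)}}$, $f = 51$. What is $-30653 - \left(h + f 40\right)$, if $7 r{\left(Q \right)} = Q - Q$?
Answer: $- \frac{294190}{9} \approx -32688.0$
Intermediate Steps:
$r{\left(Q \right)} = 0$ ($r{\left(Q \right)} = \frac{Q - Q}{7} = \frac{1}{7} \cdot 0 = 0$)
$h = - \frac{47}{9}$ ($h = \frac{-40 - 7}{9 + 0} = - \frac{47}{9} \approx -5.2222$)
$-30653 - \left(h + f 40\right) = -30653 - \left(- \frac{47}{9} + 51 \cdot 40\right) = -30653 - \left(- \frac{47}{9} + 2040\right) = -30653 - \frac{18313}{9} = - \frac{294190}{9}$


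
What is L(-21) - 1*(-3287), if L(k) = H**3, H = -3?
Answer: 3260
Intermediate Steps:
L(k) = -27 (L(k) = (-3)**3 = -27)
L(-21) - 1*(-3287) = -27 - 1*(-3287) = -27 + 3287 = 3260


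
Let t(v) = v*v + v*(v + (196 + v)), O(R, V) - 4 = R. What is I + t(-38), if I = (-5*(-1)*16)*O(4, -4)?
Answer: -2476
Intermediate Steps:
O(R, V) = 4 + R
I = 640 (I = (-5*(-1)*16)*(4 + 4) = (5*16)*8 = 80*8 = 640)
t(v) = v**2 + v*(196 + 2*v)
I + t(-38) = 640 - 38*(196 + 3*(-38)) = 640 - 38*(196 - 114) = 640 - 38*82 = 640 - 3116 = -2476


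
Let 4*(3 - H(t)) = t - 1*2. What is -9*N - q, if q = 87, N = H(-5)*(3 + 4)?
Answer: -1545/4 ≈ -386.25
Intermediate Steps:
H(t) = 7/2 - t/4 (H(t) = 3 - (t - 1*2)/4 = 3 - (t - 2)/4 = 3 - (-2 + t)/4 = 3 + (½ - t/4) = 7/2 - t/4)
N = 133/4 (N = (7/2 - ¼*(-5))*(3 + 4) = (7/2 + 5/4)*7 = (19/4)*7 = 133/4 ≈ 33.250)
-9*N - q = -9*133/4 - 1*87 = -1197/4 - 87 = -1545/4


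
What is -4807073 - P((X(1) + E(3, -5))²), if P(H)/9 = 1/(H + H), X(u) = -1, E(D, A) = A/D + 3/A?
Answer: -23083566571/4802 ≈ -4.8071e+6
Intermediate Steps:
E(D, A) = 3/A + A/D
P(H) = 9/(2*H) (P(H) = 9/(H + H) = 9/((2*H)) = 9*(1/(2*H)) = 9/(2*H))
-4807073 - P((X(1) + E(3, -5))²) = -4807073 - 9/(2*((-1 + (3/(-5) - 5/3))²)) = -4807073 - 9/(2*((-1 + (3*(-⅕) - 5*⅓))²)) = -4807073 - 9/(2*((-1 + (-⅗ - 5/3))²)) = -4807073 - 9/(2*((-1 - 34/15)²)) = -4807073 - 9/(2*((-49/15)²)) = -4807073 - 9/(2*2401/225) = -4807073 - 9*225/(2*2401) = -4807073 - 1*2025/4802 = -4807073 - 2025/4802 = -23083566571/4802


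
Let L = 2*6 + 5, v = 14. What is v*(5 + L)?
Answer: 308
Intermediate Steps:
L = 17 (L = 12 + 5 = 17)
v*(5 + L) = 14*(5 + 17) = 14*22 = 308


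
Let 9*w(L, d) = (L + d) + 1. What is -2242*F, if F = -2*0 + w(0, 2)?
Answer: -2242/3 ≈ -747.33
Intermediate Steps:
w(L, d) = 1/9 + L/9 + d/9 (w(L, d) = ((L + d) + 1)/9 = (1 + L + d)/9 = 1/9 + L/9 + d/9)
F = 1/3 (F = -2*0 + (1/9 + (1/9)*0 + (1/9)*2) = 0 + (1/9 + 0 + 2/9) = 0 + 1/3 = 1/3 ≈ 0.33333)
-2242*F = -2242*1/3 = -2242/3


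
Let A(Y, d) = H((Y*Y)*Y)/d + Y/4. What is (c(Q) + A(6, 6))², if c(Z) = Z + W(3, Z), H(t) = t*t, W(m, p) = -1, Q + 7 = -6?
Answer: 241087729/4 ≈ 6.0272e+7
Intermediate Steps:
Q = -13 (Q = -7 - 6 = -13)
H(t) = t²
c(Z) = -1 + Z (c(Z) = Z - 1 = -1 + Z)
A(Y, d) = Y/4 + Y⁶/d (A(Y, d) = ((Y*Y)*Y)²/d + Y/4 = (Y²*Y)²/d + Y*(¼) = (Y³)²/d + Y/4 = Y⁶/d + Y/4 = Y/4 + Y⁶/d)
(c(Q) + A(6, 6))² = ((-1 - 13) + ((¼)*6 + 6⁶/6))² = (-14 + (3/2 + 46656*(⅙)))² = (-14 + (3/2 + 7776))² = (-14 + 15555/2)² = (15527/2)² = 241087729/4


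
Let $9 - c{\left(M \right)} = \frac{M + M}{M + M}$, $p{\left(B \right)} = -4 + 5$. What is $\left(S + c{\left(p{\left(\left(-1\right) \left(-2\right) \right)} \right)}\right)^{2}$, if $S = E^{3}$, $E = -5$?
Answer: $13689$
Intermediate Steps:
$p{\left(B \right)} = 1$
$c{\left(M \right)} = 8$ ($c{\left(M \right)} = 9 - \frac{M + M}{M + M} = 9 - \frac{2 M}{2 M} = 9 - 2 M \frac{1}{2 M} = 9 - 1 = 8$)
$S = -125$ ($S = \left(-5\right)^{3} = -125$)
$\left(S + c{\left(p{\left(\left(-1\right) \left(-2\right) \right)} \right)}\right)^{2} = \left(-125 + 8\right)^{2} = \left(-117\right)^{2} = 13689$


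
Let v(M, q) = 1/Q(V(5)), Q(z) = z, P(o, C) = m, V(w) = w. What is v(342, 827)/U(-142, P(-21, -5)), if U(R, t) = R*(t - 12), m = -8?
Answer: 1/14200 ≈ 7.0423e-5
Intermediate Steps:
P(o, C) = -8
v(M, q) = ⅕ (v(M, q) = 1/5 = ⅕)
U(R, t) = R*(-12 + t)
v(342, 827)/U(-142, P(-21, -5)) = 1/(5*((-142*(-12 - 8)))) = 1/(5*((-142*(-20)))) = (⅕)/2840 = (⅕)*(1/2840) = 1/14200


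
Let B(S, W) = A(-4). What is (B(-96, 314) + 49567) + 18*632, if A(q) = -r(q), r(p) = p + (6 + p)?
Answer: 60945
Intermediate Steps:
r(p) = 6 + 2*p
A(q) = -6 - 2*q (A(q) = -(6 + 2*q) = -6 - 2*q)
B(S, W) = 2 (B(S, W) = -6 - 2*(-4) = -6 + 8 = 2)
(B(-96, 314) + 49567) + 18*632 = (2 + 49567) + 18*632 = 49569 + 11376 = 60945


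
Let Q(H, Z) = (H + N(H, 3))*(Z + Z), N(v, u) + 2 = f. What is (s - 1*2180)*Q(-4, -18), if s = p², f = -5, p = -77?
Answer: 1484604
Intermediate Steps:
N(v, u) = -7 (N(v, u) = -2 - 5 = -7)
s = 5929 (s = (-77)² = 5929)
Q(H, Z) = 2*Z*(-7 + H) (Q(H, Z) = (H - 7)*(Z + Z) = (-7 + H)*(2*Z) = 2*Z*(-7 + H))
(s - 1*2180)*Q(-4, -18) = (5929 - 1*2180)*(2*(-18)*(-7 - 4)) = (5929 - 2180)*(2*(-18)*(-11)) = 3749*396 = 1484604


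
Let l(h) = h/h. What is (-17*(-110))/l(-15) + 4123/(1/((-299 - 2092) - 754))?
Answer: -12964965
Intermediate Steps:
l(h) = 1
(-17*(-110))/l(-15) + 4123/(1/((-299 - 2092) - 754)) = -17*(-110)/1 + 4123/(1/((-299 - 2092) - 754)) = 1870*1 + 4123/(1/(-2391 - 754)) = 1870 + 4123/(1/(-3145)) = 1870 + 4123/(-1/3145) = 1870 + 4123*(-3145) = 1870 - 12966835 = -12964965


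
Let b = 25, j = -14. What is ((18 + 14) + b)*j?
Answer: -798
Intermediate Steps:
((18 + 14) + b)*j = ((18 + 14) + 25)*(-14) = (32 + 25)*(-14) = 57*(-14) = -798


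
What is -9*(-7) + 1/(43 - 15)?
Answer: 1765/28 ≈ 63.036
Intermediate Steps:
-9*(-7) + 1/(43 - 15) = 63 + 1/28 = 1765/28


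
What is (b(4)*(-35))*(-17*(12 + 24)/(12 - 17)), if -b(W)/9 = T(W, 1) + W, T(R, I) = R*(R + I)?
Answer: 925344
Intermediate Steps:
T(R, I) = R*(I + R)
b(W) = -9*W - 9*W*(1 + W) (b(W) = -9*(W*(1 + W) + W) = -9*(W + W*(1 + W)) = -9*W - 9*W*(1 + W))
(b(4)*(-35))*(-17*(12 + 24)/(12 - 17)) = ((9*4*(-2 - 1*4))*(-35))*(-17*(12 + 24)/(12 - 17)) = ((9*4*(-2 - 4))*(-35))*(-17/((-5/36))) = ((9*4*(-6))*(-35))*(-17/((-5*1/36))) = (-216*(-35))*(-17/(-5/36)) = 7560*(-17*(-36/5)) = 7560*(612/5) = 925344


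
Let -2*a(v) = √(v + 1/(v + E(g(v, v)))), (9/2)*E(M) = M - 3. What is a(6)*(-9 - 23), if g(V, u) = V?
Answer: 8*√615/5 ≈ 39.679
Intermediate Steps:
E(M) = -⅔ + 2*M/9 (E(M) = 2*(M - 3)/9 = 2*(-3 + M)/9 = -⅔ + 2*M/9)
a(v) = -√(v + 1/(-⅔ + 11*v/9))/2 (a(v) = -√(v + 1/(v + (-⅔ + 2*v/9)))/2 = -√(v + 1/(-⅔ + 11*v/9))/2)
a(6)*(-9 - 23) = (-√(9 + 6*(-6 + 11*6))/√(-6 + 11*6)/2)*(-9 - 23) = -√(9 + 6*(-6 + 66))/√(-6 + 66)/2*(-32) = -√15*√(9 + 6*60)/30/2*(-32) = -√15*√(9 + 360)/30/2*(-32) = -√615/10/2*(-32) = -√615/20*(-32) = 8*√615/5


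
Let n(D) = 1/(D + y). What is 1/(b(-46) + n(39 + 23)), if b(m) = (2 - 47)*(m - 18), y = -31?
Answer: 31/89281 ≈ 0.00034722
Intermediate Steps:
n(D) = 1/(-31 + D) (n(D) = 1/(D - 31) = 1/(-31 + D))
b(m) = 810 - 45*m (b(m) = -45*(-18 + m) = 810 - 45*m)
1/(b(-46) + n(39 + 23)) = 1/((810 - 45*(-46)) + 1/(-31 + (39 + 23))) = 1/((810 + 2070) + 1/(-31 + 62)) = 1/(2880 + 1/31) = 1/(89281/31) = 31/89281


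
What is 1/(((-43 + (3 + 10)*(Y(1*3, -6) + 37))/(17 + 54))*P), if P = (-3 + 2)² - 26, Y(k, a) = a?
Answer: -71/9000 ≈ -0.0078889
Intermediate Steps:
P = -25 (P = (-1)² - 26 = 1 - 26 = -25)
1/(((-43 + (3 + 10)*(Y(1*3, -6) + 37))/(17 + 54))*P) = 1/(((-43 + (3 + 10)*(-6 + 37))/(17 + 54))*(-25)) = 1/(((-43 + 13*31)/71)*(-25)) = 1/(((-43 + 403)*(1/71))*(-25)) = 1/((360*(1/71))*(-25)) = 1/((360/71)*(-25)) = 1/(-9000/71) = -71/9000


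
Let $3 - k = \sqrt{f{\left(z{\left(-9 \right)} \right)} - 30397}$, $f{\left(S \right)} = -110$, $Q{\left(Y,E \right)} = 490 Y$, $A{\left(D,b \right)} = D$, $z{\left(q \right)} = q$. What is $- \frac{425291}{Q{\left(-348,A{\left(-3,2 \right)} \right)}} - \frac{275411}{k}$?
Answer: $\frac{- 46961807847 i + 425291 \sqrt{30507}}{170520 \left(\sqrt{30507} + 3 i\right)} \approx -24.581 - 1576.4 i$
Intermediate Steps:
$k = 3 - i \sqrt{30507}$ ($k = 3 - \sqrt{-110 - 30397} = 3 - \sqrt{-30507} = 3 - i \sqrt{30507} \approx 3.0 - 174.66 i$)
$- \frac{425291}{Q{\left(-348,A{\left(-3,2 \right)} \right)}} - \frac{275411}{k} = - \frac{425291}{490 \left(-348\right)} - \frac{275411}{3 - i \sqrt{30507}} = - \frac{425291}{-170520} - \frac{275411}{3 - i \sqrt{30507}} = \left(-425291\right) \left(- \frac{1}{170520}\right) - \frac{275411}{3 - i \sqrt{30507}} = \frac{425291}{170520} - \frac{275411}{3 - i \sqrt{30507}}$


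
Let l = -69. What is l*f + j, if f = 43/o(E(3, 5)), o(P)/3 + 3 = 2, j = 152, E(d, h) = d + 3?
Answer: 1141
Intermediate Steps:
E(d, h) = 3 + d
o(P) = -3 (o(P) = -9 + 3*2 = -9 + 6 = -3)
f = -43/3 (f = 43/(-3) = 43*(-1/3) = -43/3 ≈ -14.333)
l*f + j = -69*(-43/3) + 152 = 989 + 152 = 1141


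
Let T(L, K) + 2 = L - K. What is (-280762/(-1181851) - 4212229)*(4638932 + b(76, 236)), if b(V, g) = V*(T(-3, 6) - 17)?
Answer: -23083061823769606068/1181851 ≈ -1.9531e+13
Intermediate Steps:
T(L, K) = -2 + L - K (T(L, K) = -2 + (L - K) = -2 + L - K)
b(V, g) = -28*V (b(V, g) = V*((-2 - 3 - 1*6) - 17) = V*((-2 - 3 - 6) - 17) = V*(-11 - 17) = V*(-28) = -28*V)
(-280762/(-1181851) - 4212229)*(4638932 + b(76, 236)) = (-280762/(-1181851) - 4212229)*(4638932 - 28*76) = (-280762*(-1/1181851) - 4212229)*(4638932 - 2128) = (280762/1181851 - 4212229)*4636804 = -4978226775117/1181851*4636804 = -23083061823769606068/1181851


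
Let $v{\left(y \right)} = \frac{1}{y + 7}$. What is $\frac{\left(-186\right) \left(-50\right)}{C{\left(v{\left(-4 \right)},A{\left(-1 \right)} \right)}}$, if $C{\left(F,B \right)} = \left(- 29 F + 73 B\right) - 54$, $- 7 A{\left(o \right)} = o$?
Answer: $- \frac{97650}{559} \approx -174.69$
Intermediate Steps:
$A{\left(o \right)} = - \frac{o}{7}$
$v{\left(y \right)} = \frac{1}{7 + y}$
$C{\left(F,B \right)} = -54 - 29 F + 73 B$
$\frac{\left(-186\right) \left(-50\right)}{C{\left(v{\left(-4 \right)},A{\left(-1 \right)} \right)}} = \frac{\left(-186\right) \left(-50\right)}{-54 - \frac{29}{7 - 4} + 73 \left(\left(- \frac{1}{7}\right) \left(-1\right)\right)} = \frac{9300}{-54 - \frac{29}{3} + 73 \cdot \frac{1}{7}} = \frac{9300}{-54 - \frac{29}{3} + \frac{73}{7}} = \frac{9300}{- \frac{1118}{21}} = 9300 \left(- \frac{21}{1118}\right) = - \frac{97650}{559}$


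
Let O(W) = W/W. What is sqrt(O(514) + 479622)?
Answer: sqrt(479623) ≈ 692.55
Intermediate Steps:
O(W) = 1
sqrt(O(514) + 479622) = sqrt(1 + 479622) = sqrt(479623)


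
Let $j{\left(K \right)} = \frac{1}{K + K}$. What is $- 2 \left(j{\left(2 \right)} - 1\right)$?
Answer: $\frac{3}{2} \approx 1.5$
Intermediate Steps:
$j{\left(K \right)} = \frac{1}{2 K}$
$- 2 \left(j{\left(2 \right)} - 1\right) = - 2 \left(\frac{1}{2 \cdot 2} - 1\right) = - 2 \left(\frac{1}{2} \cdot \frac{1}{2} - 1\right) = - 2 \left(\frac{1}{4} - 1\right) = \left(-2\right) \left(- \frac{3}{4}\right) = \frac{3}{2}$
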